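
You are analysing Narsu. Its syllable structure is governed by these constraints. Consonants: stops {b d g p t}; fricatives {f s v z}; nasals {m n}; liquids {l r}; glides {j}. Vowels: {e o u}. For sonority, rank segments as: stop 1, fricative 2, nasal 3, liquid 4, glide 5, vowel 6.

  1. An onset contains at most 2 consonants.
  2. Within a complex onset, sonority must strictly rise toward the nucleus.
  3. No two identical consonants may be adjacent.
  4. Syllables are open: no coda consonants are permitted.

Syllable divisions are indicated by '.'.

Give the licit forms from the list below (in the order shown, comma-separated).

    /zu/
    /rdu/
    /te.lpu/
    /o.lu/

/zu/, /o.lu/

/zu/ — σ1 onset /z/, coda /∅/ ok → licit
/rdu/ — violates constraint 2: syllable 1 onset /rd/: /r/ (liquid, 4) → /d/ (stop, 1) does not rise → illicit
/te.lpu/ — violates constraint 2: syllable 2 onset /lp/: /l/ (liquid, 4) → /p/ (stop, 1) does not rise → illicit
/o.lu/ — σ1 onset /∅/, coda /∅/ ok; σ2 onset /l/, coda /∅/ ok → licit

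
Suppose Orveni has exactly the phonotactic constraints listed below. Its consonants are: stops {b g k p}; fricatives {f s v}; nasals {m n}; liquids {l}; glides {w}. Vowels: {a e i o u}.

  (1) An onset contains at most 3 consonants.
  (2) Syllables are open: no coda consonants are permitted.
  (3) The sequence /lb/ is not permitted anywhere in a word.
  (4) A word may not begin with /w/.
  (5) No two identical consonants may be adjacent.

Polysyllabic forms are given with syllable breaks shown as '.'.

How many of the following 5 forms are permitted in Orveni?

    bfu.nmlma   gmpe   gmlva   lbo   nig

1

bfu.nmlma — violates constraint 1: syllable 2 onset /nmlm/ has 4 consonants (> 3) → not permitted
gmpe — σ1 onset /gmp/ (3C), coda /∅/ ok → permitted
gmlva — violates constraint 1: syllable 1 onset /gmlv/ has 4 consonants (> 3) → not permitted
lbo — violates constraint 3: contains banned sequence /lb/ → not permitted
nig — violates constraint 2: syllable 1 coda /g/ has 1 consonant (> 0) → not permitted
Permitted: gmpe → 1.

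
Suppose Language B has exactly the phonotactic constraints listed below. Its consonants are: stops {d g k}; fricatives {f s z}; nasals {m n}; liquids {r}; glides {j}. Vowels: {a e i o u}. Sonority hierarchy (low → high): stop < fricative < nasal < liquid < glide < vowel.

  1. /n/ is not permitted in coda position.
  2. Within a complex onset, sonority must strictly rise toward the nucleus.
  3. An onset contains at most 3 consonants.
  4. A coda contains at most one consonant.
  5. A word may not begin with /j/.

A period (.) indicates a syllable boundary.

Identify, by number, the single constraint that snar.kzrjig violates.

snar.kzrjig: syllable 2 onset /kzrj/ has 4 consonants (> 3).
This is a violation of constraint 3: "An onset contains at most 3 consonants."
The remaining constraints (1, 2, 4, 5) are satisfied.

3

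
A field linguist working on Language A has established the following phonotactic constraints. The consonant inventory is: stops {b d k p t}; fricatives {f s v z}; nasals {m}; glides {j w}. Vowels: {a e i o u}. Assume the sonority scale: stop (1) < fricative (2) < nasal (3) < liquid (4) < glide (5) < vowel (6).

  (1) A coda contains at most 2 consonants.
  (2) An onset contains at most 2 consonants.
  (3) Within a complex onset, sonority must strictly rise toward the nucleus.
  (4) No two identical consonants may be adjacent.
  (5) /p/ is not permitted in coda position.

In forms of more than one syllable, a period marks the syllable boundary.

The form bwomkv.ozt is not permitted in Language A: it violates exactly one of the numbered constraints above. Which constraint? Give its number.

1

bwomkv.ozt: syllable 1 coda /mkv/ has 3 consonants (> 2).
This is a violation of constraint 1: "A coda contains at most 2 consonants."
The remaining constraints (2, 3, 4, 5) are satisfied.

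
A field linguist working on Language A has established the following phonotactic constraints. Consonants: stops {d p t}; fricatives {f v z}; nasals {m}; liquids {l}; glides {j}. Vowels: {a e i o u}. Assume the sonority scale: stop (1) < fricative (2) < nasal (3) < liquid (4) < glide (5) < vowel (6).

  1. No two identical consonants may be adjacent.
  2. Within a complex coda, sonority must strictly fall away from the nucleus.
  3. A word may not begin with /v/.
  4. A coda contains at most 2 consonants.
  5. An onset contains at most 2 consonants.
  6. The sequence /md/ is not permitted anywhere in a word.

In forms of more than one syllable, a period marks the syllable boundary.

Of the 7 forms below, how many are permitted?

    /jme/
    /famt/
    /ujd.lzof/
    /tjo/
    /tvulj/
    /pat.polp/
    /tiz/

/jme/ — σ1 onset /jm/ (2C), coda /∅/ ok → permitted
/famt/ — σ1 onset /f/, coda /mt/ (3→1 falls) ok → permitted
/ujd.lzof/ — σ1 onset /∅/, coda /jd/ (5→1 falls) ok; σ2 onset /lz/ (2C), coda /f/ ok → permitted
/tjo/ — σ1 onset /tj/ (2C), coda /∅/ ok → permitted
/tvulj/ — violates constraint 2: syllable 1 coda /lj/: /l/ (liquid, 4) → /j/ (glide, 5) does not fall → not permitted
/pat.polp/ — σ1 onset /p/, coda /t/ ok; σ2 onset /p/, coda /lp/ (4→1 falls) ok → permitted
/tiz/ — σ1 onset /t/, coda /z/ ok → permitted
Permitted: /jme/, /famt/, /ujd.lzof/, /tjo/, /pat.polp/, /tiz/ → 6.

6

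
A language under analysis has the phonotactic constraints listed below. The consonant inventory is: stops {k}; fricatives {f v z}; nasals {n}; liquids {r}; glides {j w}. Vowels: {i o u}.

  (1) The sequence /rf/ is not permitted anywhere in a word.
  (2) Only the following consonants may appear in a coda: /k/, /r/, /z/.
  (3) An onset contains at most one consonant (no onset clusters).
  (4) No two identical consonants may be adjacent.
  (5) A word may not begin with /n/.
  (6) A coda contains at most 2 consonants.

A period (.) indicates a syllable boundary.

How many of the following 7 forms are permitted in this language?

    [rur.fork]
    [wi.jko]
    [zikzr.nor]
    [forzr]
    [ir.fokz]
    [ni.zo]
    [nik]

0

[rur.fork] — violates constraint 1: contains banned sequence /rf/ → not permitted
[wi.jko] — violates constraint 3: syllable 2 onset /jk/ has 2 consonants (> 1) → not permitted
[zikzr.nor] — violates constraint 6: syllable 1 coda /kzr/ has 3 consonants (> 2) → not permitted
[forzr] — violates constraint 6: syllable 1 coda /rzr/ has 3 consonants (> 2) → not permitted
[ir.fokz] — violates constraint 1: contains banned sequence /rf/ → not permitted
[ni.zo] — violates constraint 5: word begins with /n/ → not permitted
[nik] — violates constraint 5: word begins with /n/ → not permitted
No form is permitted → 0.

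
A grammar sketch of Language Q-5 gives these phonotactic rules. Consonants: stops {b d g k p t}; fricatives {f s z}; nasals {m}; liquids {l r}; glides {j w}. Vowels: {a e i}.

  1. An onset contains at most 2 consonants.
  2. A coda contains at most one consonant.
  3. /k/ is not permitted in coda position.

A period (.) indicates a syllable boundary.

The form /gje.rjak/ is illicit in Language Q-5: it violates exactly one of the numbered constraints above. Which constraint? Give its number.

/gje.rjak/: syllable 2 coda contains /k/.
This is a violation of constraint 3: "/k/ is not permitted in coda position."
The remaining constraints (1, 2) are satisfied.

3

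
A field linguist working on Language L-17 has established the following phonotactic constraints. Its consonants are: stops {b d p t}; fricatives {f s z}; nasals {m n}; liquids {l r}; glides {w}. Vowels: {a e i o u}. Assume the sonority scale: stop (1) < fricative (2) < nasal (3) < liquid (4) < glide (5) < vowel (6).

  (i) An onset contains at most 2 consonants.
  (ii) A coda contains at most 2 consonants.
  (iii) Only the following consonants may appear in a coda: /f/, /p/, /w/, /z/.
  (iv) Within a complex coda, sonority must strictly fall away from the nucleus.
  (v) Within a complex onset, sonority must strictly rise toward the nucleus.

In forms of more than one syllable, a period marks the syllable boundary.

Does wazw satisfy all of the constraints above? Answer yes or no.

wazw — violates constraint (iv): syllable 1 coda /zw/: /z/ (fricative, 2) → /w/ (glide, 5) does not fall → not permitted

no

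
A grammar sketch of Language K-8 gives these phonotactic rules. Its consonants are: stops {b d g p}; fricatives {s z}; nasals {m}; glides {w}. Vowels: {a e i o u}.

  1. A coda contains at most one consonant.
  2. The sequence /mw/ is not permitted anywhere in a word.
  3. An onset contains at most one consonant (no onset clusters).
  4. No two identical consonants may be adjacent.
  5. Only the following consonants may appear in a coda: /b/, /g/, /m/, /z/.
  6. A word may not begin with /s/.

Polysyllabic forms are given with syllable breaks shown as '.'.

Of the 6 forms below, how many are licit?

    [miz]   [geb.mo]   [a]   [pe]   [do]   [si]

5

[miz] — σ1 onset /m/, coda /z/ ok → licit
[geb.mo] — σ1 onset /g/, coda /b/ ok; σ2 onset /m/, coda /∅/ ok → licit
[a] — σ1 onset /∅/, coda /∅/ ok → licit
[pe] — σ1 onset /p/, coda /∅/ ok → licit
[do] — σ1 onset /d/, coda /∅/ ok → licit
[si] — violates constraint 6: word begins with /s/ → illicit
Licit: [miz], [geb.mo], [a], [pe], [do] → 5.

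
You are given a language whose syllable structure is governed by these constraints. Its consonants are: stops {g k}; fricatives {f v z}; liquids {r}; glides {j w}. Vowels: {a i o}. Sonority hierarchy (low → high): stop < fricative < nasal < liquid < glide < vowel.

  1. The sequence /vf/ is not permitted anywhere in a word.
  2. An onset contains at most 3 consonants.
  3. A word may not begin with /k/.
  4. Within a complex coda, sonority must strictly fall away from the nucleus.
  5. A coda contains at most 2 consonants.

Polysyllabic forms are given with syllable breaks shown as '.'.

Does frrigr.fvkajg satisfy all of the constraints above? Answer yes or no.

frrigr.fvkajg — violates constraint 4: syllable 1 coda /gr/: /g/ (stop, 1) → /r/ (liquid, 4) does not fall → illicit

no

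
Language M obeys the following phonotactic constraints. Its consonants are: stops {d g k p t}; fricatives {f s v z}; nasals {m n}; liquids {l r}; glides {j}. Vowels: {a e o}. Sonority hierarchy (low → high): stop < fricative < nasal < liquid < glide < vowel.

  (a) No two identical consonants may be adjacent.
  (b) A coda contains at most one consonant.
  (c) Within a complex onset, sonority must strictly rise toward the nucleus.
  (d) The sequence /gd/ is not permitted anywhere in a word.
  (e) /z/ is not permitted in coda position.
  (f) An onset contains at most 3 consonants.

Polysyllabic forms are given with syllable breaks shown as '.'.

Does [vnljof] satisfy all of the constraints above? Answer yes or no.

[vnljof] — violates constraint (f): syllable 1 onset /vnlj/ has 4 consonants (> 3) → not permitted

no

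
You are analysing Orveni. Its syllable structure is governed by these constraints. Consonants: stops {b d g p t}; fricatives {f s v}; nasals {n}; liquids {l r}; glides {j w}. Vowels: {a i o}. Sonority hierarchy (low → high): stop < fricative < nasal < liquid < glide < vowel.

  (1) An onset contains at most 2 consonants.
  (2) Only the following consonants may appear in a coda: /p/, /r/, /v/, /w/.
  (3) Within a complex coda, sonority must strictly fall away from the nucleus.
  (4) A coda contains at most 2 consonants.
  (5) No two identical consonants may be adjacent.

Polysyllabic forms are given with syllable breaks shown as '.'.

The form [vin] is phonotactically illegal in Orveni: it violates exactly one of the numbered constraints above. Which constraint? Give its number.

2

[vin]: syllable 1 coda contains /n/, which is not a licensed coda consonant.
This is a violation of constraint 2: "Only the following consonants may appear in a coda: /p/, /r/, /v/, /w/."
The remaining constraints (1, 3, 4, 5) are satisfied.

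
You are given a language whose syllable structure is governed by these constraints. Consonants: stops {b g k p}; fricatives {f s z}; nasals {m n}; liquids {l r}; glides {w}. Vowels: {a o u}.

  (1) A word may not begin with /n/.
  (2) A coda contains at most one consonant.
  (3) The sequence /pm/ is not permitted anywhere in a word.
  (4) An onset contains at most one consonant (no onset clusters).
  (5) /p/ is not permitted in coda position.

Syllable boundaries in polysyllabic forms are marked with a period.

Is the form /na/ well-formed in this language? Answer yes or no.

no

/na/ — violates constraint 1: word begins with /n/ → ill-formed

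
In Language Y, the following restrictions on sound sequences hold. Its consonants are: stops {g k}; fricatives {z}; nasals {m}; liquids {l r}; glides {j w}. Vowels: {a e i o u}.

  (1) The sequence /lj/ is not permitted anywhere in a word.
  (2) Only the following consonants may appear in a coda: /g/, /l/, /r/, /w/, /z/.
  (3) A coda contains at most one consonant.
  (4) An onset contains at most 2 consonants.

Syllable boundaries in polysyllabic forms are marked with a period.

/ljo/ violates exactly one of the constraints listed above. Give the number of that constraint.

1

/ljo/: contains banned sequence /lj/.
This is a violation of constraint 1: "The sequence /lj/ is not permitted anywhere in a word."
The remaining constraints (2, 3, 4) are satisfied.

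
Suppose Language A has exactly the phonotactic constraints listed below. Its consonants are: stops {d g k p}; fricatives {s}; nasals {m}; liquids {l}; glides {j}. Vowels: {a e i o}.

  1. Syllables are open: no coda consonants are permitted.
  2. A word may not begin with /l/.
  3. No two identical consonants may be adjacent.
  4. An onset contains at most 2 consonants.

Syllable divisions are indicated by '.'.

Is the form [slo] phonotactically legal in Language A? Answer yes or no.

[slo] — σ1 onset /sl/ (2C), coda /∅/ ok → phonotactically legal

yes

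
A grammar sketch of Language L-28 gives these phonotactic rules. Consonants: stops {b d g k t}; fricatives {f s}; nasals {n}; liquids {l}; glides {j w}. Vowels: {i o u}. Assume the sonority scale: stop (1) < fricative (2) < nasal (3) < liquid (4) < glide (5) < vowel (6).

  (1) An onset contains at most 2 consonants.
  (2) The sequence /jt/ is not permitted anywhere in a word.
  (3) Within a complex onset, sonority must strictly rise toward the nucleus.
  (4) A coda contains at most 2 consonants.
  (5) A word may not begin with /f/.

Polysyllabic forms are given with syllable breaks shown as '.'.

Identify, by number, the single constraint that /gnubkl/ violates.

4

/gnubkl/: syllable 1 coda /bkl/ has 3 consonants (> 2).
This is a violation of constraint 4: "A coda contains at most 2 consonants."
The remaining constraints (1, 2, 3, 5) are satisfied.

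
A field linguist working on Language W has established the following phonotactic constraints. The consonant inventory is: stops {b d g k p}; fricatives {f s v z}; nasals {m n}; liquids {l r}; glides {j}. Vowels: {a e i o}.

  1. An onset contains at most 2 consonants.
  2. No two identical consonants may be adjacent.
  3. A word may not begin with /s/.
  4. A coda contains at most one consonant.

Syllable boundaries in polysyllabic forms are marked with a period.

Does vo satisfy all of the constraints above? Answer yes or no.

yes

vo — σ1 onset /v/, coda /∅/ ok → licit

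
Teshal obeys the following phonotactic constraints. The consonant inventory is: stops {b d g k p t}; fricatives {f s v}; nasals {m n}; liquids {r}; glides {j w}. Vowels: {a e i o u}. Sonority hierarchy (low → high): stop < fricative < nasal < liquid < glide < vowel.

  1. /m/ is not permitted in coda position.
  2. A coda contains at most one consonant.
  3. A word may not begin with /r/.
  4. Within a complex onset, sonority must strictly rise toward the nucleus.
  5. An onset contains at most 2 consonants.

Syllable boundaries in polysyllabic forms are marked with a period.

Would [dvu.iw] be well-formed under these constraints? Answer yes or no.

[dvu.iw] — σ1 onset /dv/ (1→2 rises), coda /∅/ ok; σ2 onset /∅/, coda /w/ ok → well-formed

yes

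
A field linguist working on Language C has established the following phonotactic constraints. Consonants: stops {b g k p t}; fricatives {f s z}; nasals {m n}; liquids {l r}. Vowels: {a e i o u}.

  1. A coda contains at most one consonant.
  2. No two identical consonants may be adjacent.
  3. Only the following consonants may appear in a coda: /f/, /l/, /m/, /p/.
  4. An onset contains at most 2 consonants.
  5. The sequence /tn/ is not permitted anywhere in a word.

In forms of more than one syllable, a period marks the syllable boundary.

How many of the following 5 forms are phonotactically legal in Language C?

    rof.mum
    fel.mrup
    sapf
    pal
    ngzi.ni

3

rof.mum — σ1 onset /r/, coda /f/ ok; σ2 onset /m/, coda /m/ ok → phonotactically legal
fel.mrup — σ1 onset /f/, coda /l/ ok; σ2 onset /mr/ (2C), coda /p/ ok → phonotactically legal
sapf — violates constraint 1: syllable 1 coda /pf/ has 2 consonants (> 1) → phonotactically illegal
pal — σ1 onset /p/, coda /l/ ok → phonotactically legal
ngzi.ni — violates constraint 4: syllable 1 onset /ngz/ has 3 consonants (> 2) → phonotactically illegal
Phonotactically legal: rof.mum, fel.mrup, pal → 3.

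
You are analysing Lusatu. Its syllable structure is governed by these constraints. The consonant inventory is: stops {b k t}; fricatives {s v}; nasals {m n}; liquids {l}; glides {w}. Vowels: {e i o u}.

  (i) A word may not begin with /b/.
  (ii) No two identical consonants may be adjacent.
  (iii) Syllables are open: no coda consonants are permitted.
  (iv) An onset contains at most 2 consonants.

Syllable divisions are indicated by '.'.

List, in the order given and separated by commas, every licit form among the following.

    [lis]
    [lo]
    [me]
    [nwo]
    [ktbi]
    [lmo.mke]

[lis] — violates constraint (iii): syllable 1 coda /s/ has 1 consonant (> 0) → illicit
[lo] — σ1 onset /l/, coda /∅/ ok → licit
[me] — σ1 onset /m/, coda /∅/ ok → licit
[nwo] — σ1 onset /nw/ (2C), coda /∅/ ok → licit
[ktbi] — violates constraint (iv): syllable 1 onset /ktb/ has 3 consonants (> 2) → illicit
[lmo.mke] — σ1 onset /lm/ (2C), coda /∅/ ok; σ2 onset /mk/ (2C), coda /∅/ ok → licit

[lo], [me], [nwo], [lmo.mke]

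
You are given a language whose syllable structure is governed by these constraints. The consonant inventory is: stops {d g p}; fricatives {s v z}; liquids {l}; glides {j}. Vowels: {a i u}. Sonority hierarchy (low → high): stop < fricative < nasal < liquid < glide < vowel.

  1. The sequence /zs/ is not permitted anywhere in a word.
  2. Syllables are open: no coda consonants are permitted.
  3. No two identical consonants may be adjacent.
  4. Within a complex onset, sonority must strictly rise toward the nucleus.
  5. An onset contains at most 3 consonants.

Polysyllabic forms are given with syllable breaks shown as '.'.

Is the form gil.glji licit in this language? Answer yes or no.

gil.glji — violates constraint 2: syllable 1 coda /l/ has 1 consonant (> 0) → illicit

no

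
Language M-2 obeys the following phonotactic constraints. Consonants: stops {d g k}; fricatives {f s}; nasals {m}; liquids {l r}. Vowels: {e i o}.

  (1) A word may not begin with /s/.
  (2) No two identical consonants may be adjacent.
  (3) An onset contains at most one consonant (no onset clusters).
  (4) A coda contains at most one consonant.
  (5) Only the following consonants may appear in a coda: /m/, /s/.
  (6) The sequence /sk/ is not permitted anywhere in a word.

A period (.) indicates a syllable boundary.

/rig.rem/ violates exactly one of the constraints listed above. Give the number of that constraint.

/rig.rem/: syllable 1 coda contains /g/, which is not a licensed coda consonant.
This is a violation of constraint 5: "Only the following consonants may appear in a coda: /m/, /s/."
The remaining constraints (1, 2, 3, 4, 6) are satisfied.

5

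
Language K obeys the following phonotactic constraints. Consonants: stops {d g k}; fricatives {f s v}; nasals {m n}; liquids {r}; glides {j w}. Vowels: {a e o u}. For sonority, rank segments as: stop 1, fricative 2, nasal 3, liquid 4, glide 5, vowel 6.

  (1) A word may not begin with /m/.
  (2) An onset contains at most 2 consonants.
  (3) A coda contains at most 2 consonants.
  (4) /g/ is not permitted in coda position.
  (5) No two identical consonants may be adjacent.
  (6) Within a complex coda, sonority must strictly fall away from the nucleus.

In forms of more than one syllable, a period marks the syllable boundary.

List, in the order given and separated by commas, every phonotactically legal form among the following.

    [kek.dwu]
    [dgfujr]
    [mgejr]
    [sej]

[kek.dwu] — σ1 onset /k/, coda /k/ ok; σ2 onset /dw/ (2C), coda /∅/ ok → phonotactically legal
[dgfujr] — violates constraint 2: syllable 1 onset /dgf/ has 3 consonants (> 2) → phonotactically illegal
[mgejr] — violates constraint 1: word begins with /m/ → phonotactically illegal
[sej] — σ1 onset /s/, coda /j/ ok → phonotactically legal

[kek.dwu], [sej]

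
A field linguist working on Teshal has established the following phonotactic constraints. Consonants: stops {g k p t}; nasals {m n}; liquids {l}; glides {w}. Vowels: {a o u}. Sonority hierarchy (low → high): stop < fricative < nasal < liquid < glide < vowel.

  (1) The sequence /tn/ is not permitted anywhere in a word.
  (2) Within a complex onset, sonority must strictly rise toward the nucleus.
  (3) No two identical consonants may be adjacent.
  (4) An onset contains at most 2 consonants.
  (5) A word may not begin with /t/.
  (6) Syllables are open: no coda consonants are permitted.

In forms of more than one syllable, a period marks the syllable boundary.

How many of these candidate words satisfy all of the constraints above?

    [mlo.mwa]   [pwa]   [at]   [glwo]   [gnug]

2

[mlo.mwa] — σ1 onset /ml/ (3→4 rises), coda /∅/ ok; σ2 onset /mw/ (3→5 rises), coda /∅/ ok → licit
[pwa] — σ1 onset /pw/ (1→5 rises), coda /∅/ ok → licit
[at] — violates constraint 6: syllable 1 coda /t/ has 1 consonant (> 0) → illicit
[glwo] — violates constraint 4: syllable 1 onset /glw/ has 3 consonants (> 2) → illicit
[gnug] — violates constraint 6: syllable 1 coda /g/ has 1 consonant (> 0) → illicit
Licit: [mlo.mwa], [pwa] → 2.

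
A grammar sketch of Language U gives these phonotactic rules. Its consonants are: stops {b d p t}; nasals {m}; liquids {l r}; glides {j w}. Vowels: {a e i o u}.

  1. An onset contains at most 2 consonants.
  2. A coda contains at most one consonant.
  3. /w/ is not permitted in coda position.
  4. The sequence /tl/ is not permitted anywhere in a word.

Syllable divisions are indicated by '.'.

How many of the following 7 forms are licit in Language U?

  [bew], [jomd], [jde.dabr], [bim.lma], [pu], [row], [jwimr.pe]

[bew] — violates constraint 3: syllable 1 coda contains /w/ → illicit
[jomd] — violates constraint 2: syllable 1 coda /md/ has 2 consonants (> 1) → illicit
[jde.dabr] — violates constraint 2: syllable 2 coda /br/ has 2 consonants (> 1) → illicit
[bim.lma] — σ1 onset /b/, coda /m/ ok; σ2 onset /lm/ (2C), coda /∅/ ok → licit
[pu] — σ1 onset /p/, coda /∅/ ok → licit
[row] — violates constraint 3: syllable 1 coda contains /w/ → illicit
[jwimr.pe] — violates constraint 2: syllable 1 coda /mr/ has 2 consonants (> 1) → illicit
Licit: [bim.lma], [pu] → 2.

2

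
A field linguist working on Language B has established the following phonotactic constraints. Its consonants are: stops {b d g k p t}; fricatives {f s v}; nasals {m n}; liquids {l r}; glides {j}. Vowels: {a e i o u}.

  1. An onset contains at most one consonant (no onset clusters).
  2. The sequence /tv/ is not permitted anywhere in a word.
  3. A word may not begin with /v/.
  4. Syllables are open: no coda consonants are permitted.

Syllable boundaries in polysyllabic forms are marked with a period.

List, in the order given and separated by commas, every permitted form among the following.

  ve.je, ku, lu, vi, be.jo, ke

ve.je — violates constraint 3: word begins with /v/ → not permitted
ku — σ1 onset /k/, coda /∅/ ok → permitted
lu — σ1 onset /l/, coda /∅/ ok → permitted
vi — violates constraint 3: word begins with /v/ → not permitted
be.jo — σ1 onset /b/, coda /∅/ ok; σ2 onset /j/, coda /∅/ ok → permitted
ke — σ1 onset /k/, coda /∅/ ok → permitted

ku, lu, be.jo, ke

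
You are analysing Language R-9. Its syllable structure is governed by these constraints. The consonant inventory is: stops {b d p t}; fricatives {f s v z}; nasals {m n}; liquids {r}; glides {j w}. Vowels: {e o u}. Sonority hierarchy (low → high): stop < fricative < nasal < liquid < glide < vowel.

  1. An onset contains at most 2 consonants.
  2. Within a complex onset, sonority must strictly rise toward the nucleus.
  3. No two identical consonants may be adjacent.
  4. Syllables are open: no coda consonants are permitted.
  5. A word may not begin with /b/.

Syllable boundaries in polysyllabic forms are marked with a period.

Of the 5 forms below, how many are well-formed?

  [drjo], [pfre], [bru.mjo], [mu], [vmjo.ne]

1

[drjo] — violates constraint 1: syllable 1 onset /drj/ has 3 consonants (> 2) → ill-formed
[pfre] — violates constraint 1: syllable 1 onset /pfr/ has 3 consonants (> 2) → ill-formed
[bru.mjo] — violates constraint 5: word begins with /b/ → ill-formed
[mu] — σ1 onset /m/, coda /∅/ ok → well-formed
[vmjo.ne] — violates constraint 1: syllable 1 onset /vmj/ has 3 consonants (> 2) → ill-formed
Well-formed: [mu] → 1.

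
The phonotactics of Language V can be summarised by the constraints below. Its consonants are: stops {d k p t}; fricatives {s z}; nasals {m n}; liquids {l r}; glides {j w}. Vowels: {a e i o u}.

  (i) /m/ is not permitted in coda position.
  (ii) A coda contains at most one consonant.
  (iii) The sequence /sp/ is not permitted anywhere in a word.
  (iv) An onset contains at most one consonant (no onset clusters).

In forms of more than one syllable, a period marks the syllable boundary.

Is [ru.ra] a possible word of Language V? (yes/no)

[ru.ra] — σ1 onset /r/, coda /∅/ ok; σ2 onset /r/, coda /∅/ ok → well-formed

yes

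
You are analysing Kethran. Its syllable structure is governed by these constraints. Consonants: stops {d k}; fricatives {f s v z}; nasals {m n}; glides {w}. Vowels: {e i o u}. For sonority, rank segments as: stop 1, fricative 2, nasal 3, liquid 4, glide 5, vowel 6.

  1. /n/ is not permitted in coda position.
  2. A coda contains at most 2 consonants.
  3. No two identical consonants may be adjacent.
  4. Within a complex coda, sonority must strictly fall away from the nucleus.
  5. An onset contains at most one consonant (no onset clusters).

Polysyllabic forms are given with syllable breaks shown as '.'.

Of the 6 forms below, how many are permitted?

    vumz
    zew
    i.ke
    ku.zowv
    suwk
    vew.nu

vumz — σ1 onset /v/, coda /mz/ (3→2 falls) ok → permitted
zew — σ1 onset /z/, coda /w/ ok → permitted
i.ke — σ1 onset /∅/, coda /∅/ ok; σ2 onset /k/, coda /∅/ ok → permitted
ku.zowv — σ1 onset /k/, coda /∅/ ok; σ2 onset /z/, coda /wv/ (5→2 falls) ok → permitted
suwk — σ1 onset /s/, coda /wk/ (5→1 falls) ok → permitted
vew.nu — σ1 onset /v/, coda /w/ ok; σ2 onset /n/, coda /∅/ ok → permitted
Permitted: vumz, zew, i.ke, ku.zowv, suwk, vew.nu → 6.

6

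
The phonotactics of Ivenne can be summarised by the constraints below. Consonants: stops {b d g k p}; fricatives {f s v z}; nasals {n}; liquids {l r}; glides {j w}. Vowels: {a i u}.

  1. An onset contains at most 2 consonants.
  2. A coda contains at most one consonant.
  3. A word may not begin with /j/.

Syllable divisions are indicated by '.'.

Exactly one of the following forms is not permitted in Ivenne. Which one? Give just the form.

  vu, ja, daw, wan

ja

vu — σ1 onset /v/, coda /∅/ ok → permitted
ja — violates constraint 3: word begins with /j/ → not permitted
daw — σ1 onset /d/, coda /w/ ok → permitted
wan — σ1 onset /w/, coda /n/ ok → permitted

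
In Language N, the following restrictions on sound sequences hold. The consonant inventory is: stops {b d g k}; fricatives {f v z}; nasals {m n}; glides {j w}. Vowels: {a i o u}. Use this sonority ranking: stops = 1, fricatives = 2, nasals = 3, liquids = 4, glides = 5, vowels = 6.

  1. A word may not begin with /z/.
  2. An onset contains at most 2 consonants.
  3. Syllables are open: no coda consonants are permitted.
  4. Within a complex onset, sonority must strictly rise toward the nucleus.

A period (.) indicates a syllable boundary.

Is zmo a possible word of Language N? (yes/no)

zmo — violates constraint 1: word begins with /z/ → not permitted

no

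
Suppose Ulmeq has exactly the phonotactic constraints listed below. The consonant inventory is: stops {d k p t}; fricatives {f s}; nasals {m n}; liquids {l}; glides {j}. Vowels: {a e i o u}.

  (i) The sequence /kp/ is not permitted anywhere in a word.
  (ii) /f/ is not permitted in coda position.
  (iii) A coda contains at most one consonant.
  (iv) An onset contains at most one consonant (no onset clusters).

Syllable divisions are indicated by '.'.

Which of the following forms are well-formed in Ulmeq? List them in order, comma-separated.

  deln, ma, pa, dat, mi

ma, pa, dat, mi

deln — violates constraint (iii): syllable 1 coda /ln/ has 2 consonants (> 1) → ill-formed
ma — σ1 onset /m/, coda /∅/ ok → well-formed
pa — σ1 onset /p/, coda /∅/ ok → well-formed
dat — σ1 onset /d/, coda /t/ ok → well-formed
mi — σ1 onset /m/, coda /∅/ ok → well-formed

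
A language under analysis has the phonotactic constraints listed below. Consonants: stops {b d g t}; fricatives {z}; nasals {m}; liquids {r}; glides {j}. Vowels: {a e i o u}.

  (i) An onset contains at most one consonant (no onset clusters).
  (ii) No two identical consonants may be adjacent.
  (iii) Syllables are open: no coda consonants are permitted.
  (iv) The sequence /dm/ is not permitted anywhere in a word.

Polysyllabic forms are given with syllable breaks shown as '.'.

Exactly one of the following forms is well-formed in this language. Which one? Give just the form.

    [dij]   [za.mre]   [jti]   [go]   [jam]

[dij] — violates constraint (iii): syllable 1 coda /j/ has 1 consonant (> 0) → ill-formed
[za.mre] — violates constraint (i): syllable 2 onset /mr/ has 2 consonants (> 1) → ill-formed
[jti] — violates constraint (i): syllable 1 onset /jt/ has 2 consonants (> 1) → ill-formed
[go] — σ1 onset /g/, coda /∅/ ok → well-formed
[jam] — violates constraint (iii): syllable 1 coda /m/ has 1 consonant (> 0) → ill-formed

[go]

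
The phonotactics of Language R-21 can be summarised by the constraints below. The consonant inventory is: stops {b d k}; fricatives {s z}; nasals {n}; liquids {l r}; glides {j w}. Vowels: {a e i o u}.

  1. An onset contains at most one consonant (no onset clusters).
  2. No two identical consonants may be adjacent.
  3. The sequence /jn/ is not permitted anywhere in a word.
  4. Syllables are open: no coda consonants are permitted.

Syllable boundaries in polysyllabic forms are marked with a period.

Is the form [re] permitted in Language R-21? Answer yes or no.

[re] — σ1 onset /r/, coda /∅/ ok → permitted

yes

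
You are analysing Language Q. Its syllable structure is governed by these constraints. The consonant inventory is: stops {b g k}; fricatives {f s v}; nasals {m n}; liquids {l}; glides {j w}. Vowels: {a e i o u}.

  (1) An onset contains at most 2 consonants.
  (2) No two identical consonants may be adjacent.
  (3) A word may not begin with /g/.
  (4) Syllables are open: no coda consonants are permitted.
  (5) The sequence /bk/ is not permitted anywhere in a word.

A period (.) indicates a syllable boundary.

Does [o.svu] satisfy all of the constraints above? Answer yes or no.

yes

[o.svu] — σ1 onset /∅/, coda /∅/ ok; σ2 onset /sv/ (2C), coda /∅/ ok → well-formed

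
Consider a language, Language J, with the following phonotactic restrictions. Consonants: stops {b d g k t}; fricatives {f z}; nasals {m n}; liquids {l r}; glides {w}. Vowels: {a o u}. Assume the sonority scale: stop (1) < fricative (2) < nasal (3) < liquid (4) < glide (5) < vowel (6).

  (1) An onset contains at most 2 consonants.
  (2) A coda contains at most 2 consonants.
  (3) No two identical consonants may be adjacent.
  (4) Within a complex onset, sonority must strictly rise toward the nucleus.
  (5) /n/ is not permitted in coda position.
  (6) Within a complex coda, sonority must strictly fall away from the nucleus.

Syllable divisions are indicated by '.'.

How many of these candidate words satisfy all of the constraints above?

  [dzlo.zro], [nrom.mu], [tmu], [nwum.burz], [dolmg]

2

[dzlo.zro] — violates constraint 1: syllable 1 onset /dzl/ has 3 consonants (> 2) → phonotactically illegal
[nrom.mu] — violates constraint 3: adjacent identical consonants /mm/ → phonotactically illegal
[tmu] — σ1 onset /tm/ (1→3 rises), coda /∅/ ok → phonotactically legal
[nwum.burz] — σ1 onset /nw/ (3→5 rises), coda /m/ ok; σ2 onset /b/, coda /rz/ (4→2 falls) ok → phonotactically legal
[dolmg] — violates constraint 2: syllable 1 coda /lmg/ has 3 consonants (> 2) → phonotactically illegal
Phonotactically legal: [tmu], [nwum.burz] → 2.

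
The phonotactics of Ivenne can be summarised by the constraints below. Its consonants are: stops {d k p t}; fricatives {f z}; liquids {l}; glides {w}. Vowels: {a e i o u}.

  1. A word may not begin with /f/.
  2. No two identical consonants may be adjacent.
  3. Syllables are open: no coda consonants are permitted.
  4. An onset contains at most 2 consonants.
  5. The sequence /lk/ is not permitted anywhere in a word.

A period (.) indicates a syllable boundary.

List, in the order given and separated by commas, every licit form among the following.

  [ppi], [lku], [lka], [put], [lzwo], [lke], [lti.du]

[ppi] — violates constraint 2: adjacent identical consonants /pp/ → illicit
[lku] — violates constraint 5: contains banned sequence /lk/ → illicit
[lka] — violates constraint 5: contains banned sequence /lk/ → illicit
[put] — violates constraint 3: syllable 1 coda /t/ has 1 consonant (> 0) → illicit
[lzwo] — violates constraint 4: syllable 1 onset /lzw/ has 3 consonants (> 2) → illicit
[lke] — violates constraint 5: contains banned sequence /lk/ → illicit
[lti.du] — σ1 onset /lt/ (2C), coda /∅/ ok; σ2 onset /d/, coda /∅/ ok → licit

[lti.du]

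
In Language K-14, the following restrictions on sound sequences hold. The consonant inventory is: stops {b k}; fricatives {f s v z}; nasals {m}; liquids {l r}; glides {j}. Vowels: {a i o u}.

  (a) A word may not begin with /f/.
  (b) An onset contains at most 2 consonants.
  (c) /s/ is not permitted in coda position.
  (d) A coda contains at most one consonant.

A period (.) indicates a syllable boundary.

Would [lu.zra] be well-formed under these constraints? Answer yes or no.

[lu.zra] — σ1 onset /l/, coda /∅/ ok; σ2 onset /zr/ (2C), coda /∅/ ok → well-formed

yes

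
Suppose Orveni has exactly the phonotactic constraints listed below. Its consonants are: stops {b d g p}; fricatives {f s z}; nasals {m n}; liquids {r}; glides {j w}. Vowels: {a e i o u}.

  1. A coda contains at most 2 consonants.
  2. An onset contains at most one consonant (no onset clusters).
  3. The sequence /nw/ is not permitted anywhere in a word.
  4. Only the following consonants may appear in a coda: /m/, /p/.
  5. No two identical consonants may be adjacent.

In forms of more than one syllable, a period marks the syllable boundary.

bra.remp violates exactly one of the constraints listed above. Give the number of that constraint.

2

bra.remp: syllable 1 onset /br/ has 2 consonants (> 1).
This is a violation of constraint 2: "An onset contains at most one consonant (no onset clusters)."
The remaining constraints (1, 3, 4, 5) are satisfied.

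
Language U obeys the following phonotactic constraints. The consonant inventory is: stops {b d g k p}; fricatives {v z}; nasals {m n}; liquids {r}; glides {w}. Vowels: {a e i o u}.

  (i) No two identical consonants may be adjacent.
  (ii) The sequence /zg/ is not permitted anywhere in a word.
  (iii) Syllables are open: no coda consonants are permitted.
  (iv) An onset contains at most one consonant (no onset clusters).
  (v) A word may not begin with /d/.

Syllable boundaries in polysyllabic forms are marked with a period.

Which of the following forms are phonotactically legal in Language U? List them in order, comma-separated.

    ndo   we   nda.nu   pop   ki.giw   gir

ndo — violates constraint (iv): syllable 1 onset /nd/ has 2 consonants (> 1) → phonotactically illegal
we — σ1 onset /w/, coda /∅/ ok → phonotactically legal
nda.nu — violates constraint (iv): syllable 1 onset /nd/ has 2 consonants (> 1) → phonotactically illegal
pop — violates constraint (iii): syllable 1 coda /p/ has 1 consonant (> 0) → phonotactically illegal
ki.giw — violates constraint (iii): syllable 2 coda /w/ has 1 consonant (> 0) → phonotactically illegal
gir — violates constraint (iii): syllable 1 coda /r/ has 1 consonant (> 0) → phonotactically illegal

we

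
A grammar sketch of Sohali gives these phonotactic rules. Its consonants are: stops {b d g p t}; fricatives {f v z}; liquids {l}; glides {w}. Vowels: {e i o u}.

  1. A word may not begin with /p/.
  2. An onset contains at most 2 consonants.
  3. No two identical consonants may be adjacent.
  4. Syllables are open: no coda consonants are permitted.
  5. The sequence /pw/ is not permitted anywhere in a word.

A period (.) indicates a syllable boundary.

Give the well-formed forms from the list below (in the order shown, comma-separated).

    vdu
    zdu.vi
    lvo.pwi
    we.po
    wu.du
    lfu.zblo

vdu — σ1 onset /vd/ (2C), coda /∅/ ok → well-formed
zdu.vi — σ1 onset /zd/ (2C), coda /∅/ ok; σ2 onset /v/, coda /∅/ ok → well-formed
lvo.pwi — violates constraint 5: contains banned sequence /pw/ → ill-formed
we.po — σ1 onset /w/, coda /∅/ ok; σ2 onset /p/, coda /∅/ ok → well-formed
wu.du — σ1 onset /w/, coda /∅/ ok; σ2 onset /d/, coda /∅/ ok → well-formed
lfu.zblo — violates constraint 2: syllable 2 onset /zbl/ has 3 consonants (> 2) → ill-formed

vdu, zdu.vi, we.po, wu.du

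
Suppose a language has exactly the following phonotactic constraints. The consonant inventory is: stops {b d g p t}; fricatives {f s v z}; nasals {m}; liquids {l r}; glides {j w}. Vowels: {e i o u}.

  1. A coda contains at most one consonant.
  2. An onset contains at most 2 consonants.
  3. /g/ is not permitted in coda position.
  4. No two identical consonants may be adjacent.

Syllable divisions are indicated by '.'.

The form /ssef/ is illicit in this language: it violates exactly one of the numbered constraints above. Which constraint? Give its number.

4

/ssef/: adjacent identical consonants /ss/.
This is a violation of constraint 4: "No two identical consonants may be adjacent."
The remaining constraints (1, 2, 3) are satisfied.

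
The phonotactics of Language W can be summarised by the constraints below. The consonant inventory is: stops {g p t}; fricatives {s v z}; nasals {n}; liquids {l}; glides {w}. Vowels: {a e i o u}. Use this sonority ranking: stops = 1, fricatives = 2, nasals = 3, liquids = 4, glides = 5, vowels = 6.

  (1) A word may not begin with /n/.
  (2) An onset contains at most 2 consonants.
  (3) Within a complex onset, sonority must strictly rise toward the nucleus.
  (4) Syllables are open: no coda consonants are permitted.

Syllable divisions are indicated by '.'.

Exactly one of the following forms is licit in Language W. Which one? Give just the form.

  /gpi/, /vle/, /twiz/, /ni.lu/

/gpi/ — violates constraint 3: syllable 1 onset /gp/: /g/ (stop, 1) → /p/ (stop, 1) does not rise → illicit
/vle/ — σ1 onset /vl/ (2→4 rises), coda /∅/ ok → licit
/twiz/ — violates constraint 4: syllable 1 coda /z/ has 1 consonant (> 0) → illicit
/ni.lu/ — violates constraint 1: word begins with /n/ → illicit

/vle/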